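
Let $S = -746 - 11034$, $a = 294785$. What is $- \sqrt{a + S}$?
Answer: $- 3 \sqrt{31445} \approx -531.98$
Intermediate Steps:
$S = -11780$
$- \sqrt{a + S} = - \sqrt{294785 - 11780} = - \sqrt{283005} = - 3 \sqrt{31445}$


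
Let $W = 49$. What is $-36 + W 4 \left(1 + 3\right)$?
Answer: $748$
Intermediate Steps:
$-36 + W 4 \left(1 + 3\right) = -36 + 49 \cdot 4 \left(1 + 3\right) = -36 + 49 \cdot 4 \cdot 4 = -36 + 49 \cdot 16 = -36 + 784 = 748$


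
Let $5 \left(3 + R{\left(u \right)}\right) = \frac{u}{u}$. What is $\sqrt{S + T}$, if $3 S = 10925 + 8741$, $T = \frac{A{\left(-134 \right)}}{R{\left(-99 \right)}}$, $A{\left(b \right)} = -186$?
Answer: $\frac{\sqrt{2920197}}{21} \approx 81.374$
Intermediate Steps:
$R{\left(u \right)} = - \frac{14}{5}$ ($R{\left(u \right)} = -3 + \frac{u \frac{1}{u}}{5} = -3 + \frac{1}{5} \cdot 1 = -3 + \frac{1}{5} = - \frac{14}{5}$)
$T = \frac{465}{7}$ ($T = - \frac{186}{- \frac{14}{5}} = \left(-186\right) \left(- \frac{5}{14}\right) = \frac{465}{7} \approx 66.429$)
$S = \frac{19666}{3}$ ($S = \frac{10925 + 8741}{3} = \frac{1}{3} \cdot 19666 = \frac{19666}{3} \approx 6555.3$)
$\sqrt{S + T} = \sqrt{\frac{19666}{3} + \frac{465}{7}} = \sqrt{\frac{139057}{21}} = \frac{\sqrt{2920197}}{21}$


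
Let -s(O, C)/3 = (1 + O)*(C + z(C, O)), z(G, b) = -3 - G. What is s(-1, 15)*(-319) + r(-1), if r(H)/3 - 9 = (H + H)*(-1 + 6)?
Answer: -3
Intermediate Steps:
r(H) = 27 + 30*H (r(H) = 27 + 3*((H + H)*(-1 + 6)) = 27 + 3*((2*H)*5) = 27 + 3*(10*H) = 27 + 30*H)
s(O, C) = 9 + 9*O (s(O, C) = -3*(1 + O)*(C + (-3 - C)) = -3*(1 + O)*(-3) = -3*(-3 - 3*O) = 9 + 9*O)
s(-1, 15)*(-319) + r(-1) = (9 + 9*(-1))*(-319) + (27 + 30*(-1)) = (9 - 9)*(-319) + (27 - 30) = 0*(-319) - 3 = 0 - 3 = -3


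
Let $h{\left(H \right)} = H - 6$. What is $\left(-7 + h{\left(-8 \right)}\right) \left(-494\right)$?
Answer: $10374$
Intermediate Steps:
$h{\left(H \right)} = -6 + H$
$\left(-7 + h{\left(-8 \right)}\right) \left(-494\right) = \left(-7 - 14\right) \left(-494\right) = \left(-21\right) \left(-494\right) = 10374$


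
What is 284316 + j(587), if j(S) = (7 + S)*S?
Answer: 632994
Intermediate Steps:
j(S) = S*(7 + S)
284316 + j(587) = 284316 + 587*(7 + 587) = 284316 + 587*594 = 284316 + 348678 = 632994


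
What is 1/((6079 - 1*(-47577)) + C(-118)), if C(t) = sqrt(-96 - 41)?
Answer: 53656/2878966473 - I*sqrt(137)/2878966473 ≈ 1.8637e-5 - 4.0656e-9*I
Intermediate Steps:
C(t) = I*sqrt(137) (C(t) = sqrt(-137) = I*sqrt(137))
1/((6079 - 1*(-47577)) + C(-118)) = 1/((6079 - 1*(-47577)) + I*sqrt(137)) = 1/((6079 + 47577) + I*sqrt(137)) = 1/(53656 + I*sqrt(137))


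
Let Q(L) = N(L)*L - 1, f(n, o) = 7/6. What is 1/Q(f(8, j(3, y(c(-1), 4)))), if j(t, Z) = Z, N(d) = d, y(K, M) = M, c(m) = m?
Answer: 36/13 ≈ 2.7692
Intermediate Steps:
f(n, o) = 7/6 (f(n, o) = 7*(⅙) = 7/6)
Q(L) = -1 + L² (Q(L) = L*L - 1 = L² - 1 = -1 + L²)
1/Q(f(8, j(3, y(c(-1), 4)))) = 1/(-1 + (7/6)²) = 1/(-1 + 49/36) = 1/(13/36) = 36/13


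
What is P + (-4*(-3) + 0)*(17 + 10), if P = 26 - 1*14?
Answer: 336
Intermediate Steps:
P = 12 (P = 26 - 14 = 12)
P + (-4*(-3) + 0)*(17 + 10) = 12 + (-4*(-3) + 0)*(17 + 10) = 12 + (12 + 0)*27 = 12 + 12*27 = 12 + 324 = 336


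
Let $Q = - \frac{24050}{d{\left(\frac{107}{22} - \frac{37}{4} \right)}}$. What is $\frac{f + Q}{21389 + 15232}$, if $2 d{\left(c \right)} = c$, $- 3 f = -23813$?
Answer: $\frac{10945109}{21203559} \approx 0.51619$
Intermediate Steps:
$f = \frac{23813}{3}$ ($f = \left(- \frac{1}{3}\right) \left(-23813\right) = \frac{23813}{3} \approx 7937.7$)
$d{\left(c \right)} = \frac{c}{2}$
$Q = \frac{2116400}{193}$ ($Q = - \frac{24050}{\frac{1}{2} \left(\frac{107}{22} - \frac{37}{4}\right)} = - \frac{24050}{\frac{1}{2} \left(- \frac{193}{44}\right)} = - \frac{24050}{- \frac{193}{88}} = \left(-24050\right) \left(- \frac{88}{193}\right) = \frac{2116400}{193} \approx 10966.0$)
$\frac{f + Q}{21389 + 15232} = \frac{\frac{23813}{3} + \frac{2116400}{193}}{21389 + 15232} = \frac{10945109}{579 \cdot 36621} = \frac{10945109}{579} \cdot \frac{1}{36621} = \frac{10945109}{21203559}$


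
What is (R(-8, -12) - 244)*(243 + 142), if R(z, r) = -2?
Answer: -94710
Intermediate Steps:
(R(-8, -12) - 244)*(243 + 142) = (-2 - 244)*(243 + 142) = -246*385 = -94710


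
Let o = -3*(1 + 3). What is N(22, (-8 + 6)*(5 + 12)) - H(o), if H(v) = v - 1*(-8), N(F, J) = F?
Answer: 26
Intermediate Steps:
o = -12 (o = -3*4 = -12)
H(v) = 8 + v (H(v) = v + 8 = 8 + v)
N(22, (-8 + 6)*(5 + 12)) - H(o) = 22 - (8 - 12) = 22 - 1*(-4) = 22 + 4 = 26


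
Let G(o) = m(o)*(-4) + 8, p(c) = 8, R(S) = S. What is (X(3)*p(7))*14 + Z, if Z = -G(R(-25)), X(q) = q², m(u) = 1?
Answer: 1004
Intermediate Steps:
G(o) = 4 (G(o) = 1*(-4) + 8 = -4 + 8 = 4)
Z = -4 (Z = -1*4 = -4)
(X(3)*p(7))*14 + Z = (3²*8)*14 - 4 = (9*8)*14 - 4 = 72*14 - 4 = 1008 - 4 = 1004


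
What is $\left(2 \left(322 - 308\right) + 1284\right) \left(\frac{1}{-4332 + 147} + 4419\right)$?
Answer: $\frac{24263490368}{4185} \approx 5.7977 \cdot 10^{6}$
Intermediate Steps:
$\left(2 \left(322 - 308\right) + 1284\right) \left(\frac{1}{-4332 + 147} + 4419\right) = \left(2 \left(322 - 308\right) + 1284\right) \left(\frac{1}{-4185} + 4419\right) = \left(2 \cdot 14 + 1284\right) \left(- \frac{1}{4185} + 4419\right) = \left(28 + 1284\right) \frac{18493514}{4185} = 1312 \cdot \frac{18493514}{4185} = \frac{24263490368}{4185}$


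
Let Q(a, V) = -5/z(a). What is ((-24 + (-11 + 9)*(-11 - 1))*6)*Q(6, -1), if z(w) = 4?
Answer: 0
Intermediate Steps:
Q(a, V) = -5/4
((-24 + (-11 + 9)*(-11 - 1))*6)*Q(6, -1) = ((-24 + (-11 + 9)*(-11 - 1))*6)*(-5/4) = ((-24 - 2*(-12))*6)*(-5/4) = ((-24 + 24)*6)*(-5/4) = (0*6)*(-5/4) = 0*(-5/4) = 0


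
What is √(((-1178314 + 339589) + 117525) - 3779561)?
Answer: I*√4500761 ≈ 2121.5*I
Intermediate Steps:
√(((-1178314 + 339589) + 117525) - 3779561) = √((-838725 + 117525) - 3779561) = √(-721200 - 3779561) = √(-4500761) = I*√4500761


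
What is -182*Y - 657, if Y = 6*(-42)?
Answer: 45207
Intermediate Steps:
Y = -252
-182*Y - 657 = -182*(-252) - 657 = 45864 - 657 = 45207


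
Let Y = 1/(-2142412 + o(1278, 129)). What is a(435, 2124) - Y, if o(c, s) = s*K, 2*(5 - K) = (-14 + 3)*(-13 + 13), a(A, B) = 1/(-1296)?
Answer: -2140471/2775730032 ≈ -0.00077114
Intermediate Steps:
a(A, B) = -1/1296
K = 5 (K = 5 - (-14 + 3)*(-13 + 13)/2 = 5 - (-11)*0/2 = 5 - ½*0 = 5 + 0 = 5)
o(c, s) = 5*s (o(c, s) = s*5 = 5*s)
Y = -1/2141767 (Y = 1/(-2142412 + 5*129) = 1/(-2142412 + 645) = 1/(-2141767) = -1/2141767 ≈ -4.6690e-7)
a(435, 2124) - Y = -1/1296 - 1*(-1/2141767) = -1/1296 + 1/2141767 = -2140471/2775730032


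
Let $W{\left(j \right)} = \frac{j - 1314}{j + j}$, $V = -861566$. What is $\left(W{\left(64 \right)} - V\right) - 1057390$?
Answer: $- \frac{12533361}{64} \approx -1.9583 \cdot 10^{5}$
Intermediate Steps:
$W{\left(j \right)} = \frac{-1314 + j}{2 j}$ ($W{\left(j \right)} = \frac{j - 1314}{2 j} = \left(-1314 + j\right) \frac{1}{2 j} = \frac{-1314 + j}{2 j}$)
$\left(W{\left(64 \right)} - V\right) - 1057390 = \left(\frac{-1314 + 64}{2 \cdot 64} - -861566\right) - 1057390 = \left(\frac{1}{2} \cdot \frac{1}{64} \left(-1250\right) + 861566\right) - 1057390 = \left(- \frac{625}{64} + 861566\right) - 1057390 = \frac{55139599}{64} - 1057390 = - \frac{12533361}{64}$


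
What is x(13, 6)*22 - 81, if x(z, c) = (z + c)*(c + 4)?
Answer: 4099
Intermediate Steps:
x(z, c) = (4 + c)*(c + z) (x(z, c) = (c + z)*(4 + c) = (4 + c)*(c + z))
x(13, 6)*22 - 81 = (6² + 4*6 + 4*13 + 6*13)*22 - 81 = (36 + 24 + 52 + 78)*22 - 81 = 190*22 - 81 = 4180 - 81 = 4099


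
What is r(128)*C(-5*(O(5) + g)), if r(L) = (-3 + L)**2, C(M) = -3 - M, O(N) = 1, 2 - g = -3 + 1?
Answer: 343750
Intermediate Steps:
g = 4 (g = 2 - (-3 + 1) = 2 - 1*(-2) = 2 + 2 = 4)
r(128)*C(-5*(O(5) + g)) = (-3 + 128)**2*(-3 - (-5)*(1 + 4)) = 125**2*(-3 - (-5)*5) = 15625*(-3 - 1*(-25)) = 15625*(-3 + 25) = 15625*22 = 343750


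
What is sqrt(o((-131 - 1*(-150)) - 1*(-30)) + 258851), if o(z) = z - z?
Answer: sqrt(258851) ≈ 508.77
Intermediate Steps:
o(z) = 0
sqrt(o((-131 - 1*(-150)) - 1*(-30)) + 258851) = sqrt(0 + 258851) = sqrt(258851)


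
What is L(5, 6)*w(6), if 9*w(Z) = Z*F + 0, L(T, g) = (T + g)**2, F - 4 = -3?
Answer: 242/3 ≈ 80.667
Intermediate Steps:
F = 1 (F = 4 - 3 = 1)
w(Z) = Z/9 (w(Z) = (Z*1 + 0)/9 = (Z + 0)/9 = Z/9)
L(5, 6)*w(6) = (5 + 6)**2*((1/9)*6) = 11**2*(2/3) = 121*(2/3) = 242/3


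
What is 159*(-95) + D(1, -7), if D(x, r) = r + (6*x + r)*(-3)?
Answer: -15109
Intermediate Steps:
D(x, r) = -18*x - 2*r (D(x, r) = r + (r + 6*x)*(-3) = r + (-18*x - 3*r) = -18*x - 2*r)
159*(-95) + D(1, -7) = 159*(-95) + (-18*1 - 2*(-7)) = -15105 + (-18 + 14) = -15105 - 4 = -15109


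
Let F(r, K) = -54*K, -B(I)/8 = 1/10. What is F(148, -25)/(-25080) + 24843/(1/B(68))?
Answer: -83075217/4180 ≈ -19874.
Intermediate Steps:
B(I) = -4/5 (B(I) = -8/10 = -8*1/10 = -4/5)
F(148, -25)/(-25080) + 24843/(1/B(68)) = -54*(-25)/(-25080) + 24843/(1/(-4/5)) = 1350*(-1/25080) + 24843/(-5/4) = -45/836 + 24843*(-4/5) = -45/836 - 99372/5 = -83075217/4180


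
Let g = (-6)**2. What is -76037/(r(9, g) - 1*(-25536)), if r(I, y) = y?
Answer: -76037/25572 ≈ -2.9734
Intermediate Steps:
g = 36
-76037/(r(9, g) - 1*(-25536)) = -76037/(36 - 1*(-25536)) = -76037/(36 + 25536) = -76037/25572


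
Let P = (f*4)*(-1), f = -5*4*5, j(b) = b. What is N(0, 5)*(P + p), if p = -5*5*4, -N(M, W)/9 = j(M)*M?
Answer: 0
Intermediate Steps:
N(M, W) = -9*M² (N(M, W) = -9*M*M = -9*M²)
f = -100 (f = -20*5 = -100)
p = -100 (p = -25*4 = -100)
P = 400 (P = -100*4*(-1) = -400*(-1) = 400)
N(0, 5)*(P + p) = (-9*0²)*(400 - 100) = -9*0*300 = 0*300 = 0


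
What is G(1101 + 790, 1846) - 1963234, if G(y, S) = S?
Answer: -1961388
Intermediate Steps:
G(1101 + 790, 1846) - 1963234 = 1846 - 1963234 = -1961388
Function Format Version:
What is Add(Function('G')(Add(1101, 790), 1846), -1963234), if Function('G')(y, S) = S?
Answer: -1961388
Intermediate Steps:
Add(Function('G')(Add(1101, 790), 1846), -1963234) = Add(1846, -1963234) = -1961388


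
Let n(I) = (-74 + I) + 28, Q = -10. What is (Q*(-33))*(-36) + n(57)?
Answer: -11869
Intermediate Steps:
n(I) = -46 + I
(Q*(-33))*(-36) + n(57) = -10*(-33)*(-36) + (-46 + 57) = 330*(-36) + 11 = -11880 + 11 = -11869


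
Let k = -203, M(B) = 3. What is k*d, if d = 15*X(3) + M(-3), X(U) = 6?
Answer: -18879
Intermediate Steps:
d = 93 (d = 15*6 + 3 = 90 + 3 = 93)
k*d = -203*93 = -18879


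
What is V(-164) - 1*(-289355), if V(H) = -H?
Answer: 289519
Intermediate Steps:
V(-164) - 1*(-289355) = -1*(-164) - 1*(-289355) = 164 + 289355 = 289519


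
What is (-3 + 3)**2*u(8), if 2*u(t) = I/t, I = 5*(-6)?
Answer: 0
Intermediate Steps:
I = -30
u(t) = -15/t (u(t) = (-30/t)/2 = -15/t)
(-3 + 3)**2*u(8) = (-3 + 3)**2*(-15/8) = 0**2*(-15*1/8) = 0*(-15/8) = 0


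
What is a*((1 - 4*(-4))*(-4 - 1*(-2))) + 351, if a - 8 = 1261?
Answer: -42795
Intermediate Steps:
a = 1269 (a = 8 + 1261 = 1269)
a*((1 - 4*(-4))*(-4 - 1*(-2))) + 351 = 1269*((1 - 4*(-4))*(-4 - 1*(-2))) + 351 = 1269*((1 + 16)*(-4 + 2)) + 351 = 1269*(17*(-2)) + 351 = 1269*(-34) + 351 = -43146 + 351 = -42795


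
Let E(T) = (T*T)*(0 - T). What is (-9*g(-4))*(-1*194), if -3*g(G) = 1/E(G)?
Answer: -291/32 ≈ -9.0938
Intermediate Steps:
E(T) = -T³ (E(T) = T²*(-T) = -T³)
g(G) = 1/(3*G³) (g(G) = -(-1/G³)/3 = -(-1)/(3*G³) = 1/(3*G³))
(-9*g(-4))*(-1*194) = (-3/(-4)³)*(-1*194) = -3*(-1)/64*(-194) = -9*(-1/192)*(-194) = (3/64)*(-194) = -291/32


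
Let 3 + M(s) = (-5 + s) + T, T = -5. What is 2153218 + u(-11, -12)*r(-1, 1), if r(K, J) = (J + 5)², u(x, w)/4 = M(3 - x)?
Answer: 2153362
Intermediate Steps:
M(s) = -13 + s (M(s) = -3 + ((-5 + s) - 5) = -3 + (-10 + s) = -13 + s)
u(x, w) = -40 - 4*x (u(x, w) = 4*(-13 + (3 - x)) = 4*(-10 - x) = -40 - 4*x)
r(K, J) = (5 + J)²
2153218 + u(-11, -12)*r(-1, 1) = 2153218 + (-40 - 4*(-11))*(5 + 1)² = 2153218 + (-40 + 44)*6² = 2153218 + 4*36 = 2153218 + 144 = 2153362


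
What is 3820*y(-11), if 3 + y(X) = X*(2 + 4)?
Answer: -263580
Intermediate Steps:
y(X) = -3 + 6*X (y(X) = -3 + X*(2 + 4) = -3 + X*6 = -3 + 6*X)
3820*y(-11) = 3820*(-3 + 6*(-11)) = 3820*(-3 - 66) = 3820*(-69) = -263580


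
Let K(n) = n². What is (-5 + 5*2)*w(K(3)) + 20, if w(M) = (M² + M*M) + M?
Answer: 875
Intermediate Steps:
w(M) = M + 2*M² (w(M) = (M² + M²) + M = 2*M² + M = M + 2*M²)
(-5 + 5*2)*w(K(3)) + 20 = (-5 + 5*2)*(3²*(1 + 2*3²)) + 20 = (-5 + 10)*(9*(1 + 2*9)) + 20 = 5*(9*(1 + 18)) + 20 = 5*(9*19) + 20 = 5*171 + 20 = 855 + 20 = 875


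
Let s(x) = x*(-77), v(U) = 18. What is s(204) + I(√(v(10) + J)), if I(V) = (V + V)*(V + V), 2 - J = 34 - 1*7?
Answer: -15736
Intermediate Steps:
s(x) = -77*x
J = -25 (J = 2 - (34 - 1*7) = 2 - (34 - 7) = 2 - 1*27 = 2 - 27 = -25)
I(V) = 4*V² (I(V) = (2*V)*(2*V) = 4*V²)
s(204) + I(√(v(10) + J)) = -77*204 + 4*(√(18 - 25))² = -15708 + 4*(√(-7))² = -15708 + 4*(I*√7)² = -15708 + 4*(-7) = -15708 - 28 = -15736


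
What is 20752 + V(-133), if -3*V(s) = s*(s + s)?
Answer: 26878/3 ≈ 8959.3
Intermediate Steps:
V(s) = -2*s²/3 (V(s) = -s*(s + s)/3 = -s*2*s/3 = -2*s²/3)
20752 + V(-133) = 20752 - ⅔*(-133)² = 20752 - ⅔*17689 = 20752 - 35378/3 = 26878/3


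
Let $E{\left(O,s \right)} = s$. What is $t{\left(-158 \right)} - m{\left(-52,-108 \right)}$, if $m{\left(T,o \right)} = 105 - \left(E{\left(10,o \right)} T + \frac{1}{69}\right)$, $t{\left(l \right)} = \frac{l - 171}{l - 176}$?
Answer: $\frac{127029541}{23046} \approx 5512.0$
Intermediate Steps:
$t{\left(l \right)} = \frac{-171 + l}{-176 + l}$
$m{\left(T,o \right)} = \frac{7244}{69} - T o$ ($m{\left(T,o \right)} = 105 - \left(o T + \frac{1}{69}\right) = 105 - \left(T o + \frac{1}{69}\right) = 105 - \left(\frac{1}{69} + T o\right) = \frac{7244}{69} - T o$)
$t{\left(-158 \right)} - m{\left(-52,-108 \right)} = \frac{-171 - 158}{-176 - 158} - \left(\frac{7244}{69} - \left(-52\right) \left(-108\right)\right) = \frac{1}{-334} \left(-329\right) - \left(\frac{7244}{69} - 5616\right) = \left(- \frac{1}{334}\right) \left(-329\right) - - \frac{380260}{69} = \frac{329}{334} + \frac{380260}{69} = \frac{127029541}{23046}$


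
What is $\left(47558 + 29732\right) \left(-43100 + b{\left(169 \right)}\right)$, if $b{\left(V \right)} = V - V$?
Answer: $-3331199000$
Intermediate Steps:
$b{\left(V \right)} = 0$
$\left(47558 + 29732\right) \left(-43100 + b{\left(169 \right)}\right) = \left(47558 + 29732\right) \left(-43100 + 0\right) = 77290 \left(-43100\right) = -3331199000$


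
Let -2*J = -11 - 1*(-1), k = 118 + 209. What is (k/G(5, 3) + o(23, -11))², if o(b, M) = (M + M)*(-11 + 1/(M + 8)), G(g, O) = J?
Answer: 22287841/225 ≈ 99057.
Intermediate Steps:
k = 327
J = 5 (J = -(-11 - 1*(-1))/2 = -(-11 + 1)/2 = -½*(-10) = 5)
G(g, O) = 5
o(b, M) = 2*M*(-11 + 1/(8 + M)) (o(b, M) = (2*M)*(-11 + 1/(8 + M)) = 2*M*(-11 + 1/(8 + M)))
(k/G(5, 3) + o(23, -11))² = (327/5 - 2*(-11)*(87 + 11*(-11))/(8 - 11))² = (327*(⅕) - 2*(-11)*(87 - 121)/(-3))² = (327/5 - 2*(-11)*(-⅓)*(-34))² = (327/5 + 748/3)² = (4721/15)² = 22287841/225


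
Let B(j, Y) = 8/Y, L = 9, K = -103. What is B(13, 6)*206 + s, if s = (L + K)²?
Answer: 27332/3 ≈ 9110.7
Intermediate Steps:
s = 8836 (s = (9 - 103)² = (-94)² = 8836)
B(13, 6)*206 + s = (8/6)*206 + 8836 = (8*(⅙))*206 + 8836 = (4/3)*206 + 8836 = 824/3 + 8836 = 27332/3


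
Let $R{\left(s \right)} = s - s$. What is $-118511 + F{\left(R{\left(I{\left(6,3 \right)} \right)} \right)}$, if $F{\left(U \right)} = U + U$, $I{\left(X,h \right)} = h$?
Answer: $-118511$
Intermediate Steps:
$R{\left(s \right)} = 0$
$F{\left(U \right)} = 2 U$
$-118511 + F{\left(R{\left(I{\left(6,3 \right)} \right)} \right)} = -118511 + 2 \cdot 0 = -118511 + 0 = -118511$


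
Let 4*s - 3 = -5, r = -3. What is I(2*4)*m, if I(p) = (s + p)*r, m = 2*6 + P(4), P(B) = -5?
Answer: -315/2 ≈ -157.50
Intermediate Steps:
s = -½ (s = ¾ + (¼)*(-5) = ¾ - 5/4 = -½ ≈ -0.50000)
m = 7 (m = 2*6 - 5 = 12 - 5 = 7)
I(p) = 3/2 - 3*p (I(p) = (-½ + p)*(-3) = 3/2 - 3*p)
I(2*4)*m = (3/2 - 6*4)*7 = (3/2 - 3*8)*7 = (3/2 - 24)*7 = -45/2*7 = -315/2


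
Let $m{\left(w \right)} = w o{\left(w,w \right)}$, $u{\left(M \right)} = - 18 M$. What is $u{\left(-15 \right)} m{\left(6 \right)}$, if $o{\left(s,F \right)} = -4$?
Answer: $-6480$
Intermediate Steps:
$m{\left(w \right)} = - 4 w$ ($m{\left(w \right)} = w \left(-4\right) = - 4 w$)
$u{\left(-15 \right)} m{\left(6 \right)} = \left(-18\right) \left(-15\right) \left(\left(-4\right) 6\right) = 270 \left(-24\right) = -6480$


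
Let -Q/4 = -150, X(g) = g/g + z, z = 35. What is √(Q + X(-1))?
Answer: 2*√159 ≈ 25.219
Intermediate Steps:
X(g) = 36 (X(g) = g/g + 35 = 1 + 35 = 36)
Q = 600 (Q = -4*(-150) = 600)
√(Q + X(-1)) = √(600 + 36) = √636 = 2*√159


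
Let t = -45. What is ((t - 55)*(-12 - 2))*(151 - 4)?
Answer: 205800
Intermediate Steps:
((t - 55)*(-12 - 2))*(151 - 4) = ((-45 - 55)*(-12 - 2))*(151 - 4) = -100*(-14)*147 = 1400*147 = 205800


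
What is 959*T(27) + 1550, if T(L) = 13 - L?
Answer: -11876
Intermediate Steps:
959*T(27) + 1550 = 959*(13 - 1*27) + 1550 = 959*(13 - 27) + 1550 = 959*(-14) + 1550 = -13426 + 1550 = -11876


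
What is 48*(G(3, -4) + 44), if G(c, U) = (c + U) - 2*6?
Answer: 1488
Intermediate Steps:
G(c, U) = -12 + U + c (G(c, U) = (U + c) - 12 = -12 + U + c)
48*(G(3, -4) + 44) = 48*((-12 - 4 + 3) + 44) = 48*(-13 + 44) = 48*31 = 1488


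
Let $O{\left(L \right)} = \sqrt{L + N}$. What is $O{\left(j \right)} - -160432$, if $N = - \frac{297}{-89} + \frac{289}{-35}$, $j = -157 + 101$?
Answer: $160432 + \frac{i \sqrt{591121090}}{3115} \approx 1.6043 \cdot 10^{5} + 7.8051 i$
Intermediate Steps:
$j = -56$
$N = - \frac{15326}{3115}$ ($N = \left(-297\right) \left(- \frac{1}{89}\right) + 289 \left(- \frac{1}{35}\right) = \frac{297}{89} - \frac{289}{35} = - \frac{15326}{3115} \approx -4.9201$)
$O{\left(L \right)} = \sqrt{- \frac{15326}{3115} + L}$ ($O{\left(L \right)} = \sqrt{L - \frac{15326}{3115}} = \sqrt{- \frac{15326}{3115} + L}$)
$O{\left(j \right)} - -160432 = \frac{\sqrt{-47740490 + 9703225 \left(-56\right)}}{3115} - -160432 = \frac{\sqrt{-47740490 - 543380600}}{3115} + 160432 = \frac{\sqrt{-591121090}}{3115} + 160432 = \frac{i \sqrt{591121090}}{3115} + 160432 = 160432 + \frac{i \sqrt{591121090}}{3115}$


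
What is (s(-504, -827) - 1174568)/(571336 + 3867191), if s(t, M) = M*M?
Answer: -490639/4438527 ≈ -0.11054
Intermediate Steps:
s(t, M) = M**2
(s(-504, -827) - 1174568)/(571336 + 3867191) = ((-827)**2 - 1174568)/(571336 + 3867191) = (683929 - 1174568)/4438527 = -490639*1/4438527 = -490639/4438527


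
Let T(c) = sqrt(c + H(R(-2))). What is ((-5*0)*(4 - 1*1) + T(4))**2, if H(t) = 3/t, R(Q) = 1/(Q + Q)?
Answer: -8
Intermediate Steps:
R(Q) = 1/(2*Q)
T(c) = sqrt(-12 + c) (T(c) = sqrt(c + 3/(((1/2)/(-2)))) = sqrt(c + 3/(((1/2)*(-1/2)))) = sqrt(c + 3/(-1/4)) = sqrt(c + 3*(-4)) = sqrt(c - 12) = sqrt(-12 + c))
((-5*0)*(4 - 1*1) + T(4))**2 = ((-5*0)*(4 - 1*1) + sqrt(-12 + 4))**2 = (0*(4 - 1) + sqrt(-8))**2 = (0*3 + 2*I*sqrt(2))**2 = (0 + 2*I*sqrt(2))**2 = (2*I*sqrt(2))**2 = -8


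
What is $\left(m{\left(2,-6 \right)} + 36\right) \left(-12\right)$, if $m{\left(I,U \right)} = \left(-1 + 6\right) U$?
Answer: $-72$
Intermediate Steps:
$m{\left(I,U \right)} = 5 U$
$\left(m{\left(2,-6 \right)} + 36\right) \left(-12\right) = \left(5 \left(-6\right) + 36\right) \left(-12\right) = \left(-30 + 36\right) \left(-12\right) = 6 \left(-12\right) = -72$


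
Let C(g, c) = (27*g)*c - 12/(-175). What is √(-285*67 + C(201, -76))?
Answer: I*√528644991/35 ≈ 656.92*I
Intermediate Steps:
C(g, c) = 12/175 + 27*c*g (C(g, c) = 27*c*g - 12*(-1/175) = 27*c*g + 12/175 = 12/175 + 27*c*g)
√(-285*67 + C(201, -76)) = √(-285*67 + (12/175 + 27*(-76)*201)) = √(-19095 + (12/175 - 412452)) = √(-19095 - 72179088/175) = √(-75520713/175) = I*√528644991/35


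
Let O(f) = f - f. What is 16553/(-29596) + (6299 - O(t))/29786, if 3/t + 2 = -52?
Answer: -153311227/440773228 ≈ -0.34782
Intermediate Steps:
t = -1/18 (t = 3/(-2 - 52) = 3/(-54) = 3*(-1/54) = -1/18 ≈ -0.055556)
O(f) = 0
16553/(-29596) + (6299 - O(t))/29786 = 16553/(-29596) + (6299 - 1*0)/29786 = 16553*(-1/29596) + (6299 + 0)*(1/29786) = -16553/29596 + 6299*(1/29786) = -16553/29596 + 6299/29786 = -153311227/440773228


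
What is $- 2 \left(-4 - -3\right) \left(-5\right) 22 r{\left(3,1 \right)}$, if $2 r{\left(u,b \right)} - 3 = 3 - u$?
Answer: $-330$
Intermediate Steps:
$r{\left(u,b \right)} = 3 - \frac{u}{2}$ ($r{\left(u,b \right)} = \frac{3}{2} + \frac{3 - u}{2} = \frac{3}{2} - \left(- \frac{3}{2} + \frac{u}{2}\right) = 3 - \frac{u}{2}$)
$- 2 \left(-4 - -3\right) \left(-5\right) 22 r{\left(3,1 \right)} = - 2 \left(-4 - -3\right) \left(-5\right) 22 \left(3 - \frac{3}{2}\right) = - 2 \left(-4 + 3\right) \left(-5\right) 22 \left(3 - \frac{3}{2}\right) = \left(-2\right) \left(-1\right) \left(-5\right) 22 \cdot \frac{3}{2} = 2 \left(-5\right) 22 \cdot \frac{3}{2} = \left(-10\right) 22 \cdot \frac{3}{2} = \left(-220\right) \frac{3}{2} = -330$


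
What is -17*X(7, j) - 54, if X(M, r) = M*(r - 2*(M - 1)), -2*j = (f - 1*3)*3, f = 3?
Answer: 1374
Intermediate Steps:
j = 0 (j = -(3 - 1*3)*3/2 = -(3 - 3)*3/2 = -0*3 = -1/2*0 = 0)
X(M, r) = M*(2 + r - 2*M) (X(M, r) = M*(r - 2*(-1 + M)) = M*(r + (2 - 2*M)) = M*(2 + r - 2*M))
-17*X(7, j) - 54 = -119*(2 + 0 - 2*7) - 54 = -119*(2 + 0 - 14) - 54 = -119*(-12) - 54 = -17*(-84) - 54 = 1428 - 54 = 1374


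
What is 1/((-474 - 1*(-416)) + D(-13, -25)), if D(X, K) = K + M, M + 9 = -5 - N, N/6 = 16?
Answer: -1/193 ≈ -0.0051813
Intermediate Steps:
N = 96 (N = 6*16 = 96)
M = -110 (M = -9 + (-5 - 1*96) = -9 + (-5 - 96) = -9 - 101 = -110)
D(X, K) = -110 + K (D(X, K) = K - 110 = -110 + K)
1/((-474 - 1*(-416)) + D(-13, -25)) = 1/((-474 - 1*(-416)) + (-110 - 25)) = 1/((-474 + 416) - 135) = 1/(-58 - 135) = 1/(-193) = -1/193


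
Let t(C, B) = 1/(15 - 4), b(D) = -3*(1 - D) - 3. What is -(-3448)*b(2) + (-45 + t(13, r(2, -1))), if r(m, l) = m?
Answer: -494/11 ≈ -44.909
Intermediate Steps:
b(D) = -6 + 3*D (b(D) = (-3 + 3*D) - 3 = -6 + 3*D)
t(C, B) = 1/11
-(-3448)*b(2) + (-45 + t(13, r(2, -1))) = -(-3448)*(-6 + 3*2) + (-45 + 1/11) = -(-3448)*(-6 + 6) - 494/11 = -(-3448)*0 - 494/11 = -431*0 - 494/11 = 0 - 494/11 = -494/11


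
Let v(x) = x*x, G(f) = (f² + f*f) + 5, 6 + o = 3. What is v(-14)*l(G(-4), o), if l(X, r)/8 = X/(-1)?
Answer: -58016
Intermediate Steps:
o = -3 (o = -6 + 3 = -3)
G(f) = 5 + 2*f² (G(f) = (f² + f²) + 5 = 2*f² + 5 = 5 + 2*f²)
l(X, r) = -8*X (l(X, r) = 8*(X/(-1)) = 8*(X*(-1)) = 8*(-X) = -8*X)
v(x) = x²
v(-14)*l(G(-4), o) = (-14)²*(-8*(5 + 2*(-4)²)) = 196*(-8*(5 + 2*16)) = 196*(-8*(5 + 32)) = 196*(-8*37) = 196*(-296) = -58016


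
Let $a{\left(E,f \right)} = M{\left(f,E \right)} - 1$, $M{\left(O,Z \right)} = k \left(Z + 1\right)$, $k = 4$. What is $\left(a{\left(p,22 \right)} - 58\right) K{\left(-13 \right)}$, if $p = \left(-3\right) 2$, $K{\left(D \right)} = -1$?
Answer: $79$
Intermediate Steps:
$M{\left(O,Z \right)} = 4 + 4 Z$ ($M{\left(O,Z \right)} = 4 \left(Z + 1\right) = 4 \left(1 + Z\right) = 4 + 4 Z$)
$p = -6$
$a{\left(E,f \right)} = 3 + 4 E$ ($a{\left(E,f \right)} = \left(4 + 4 E\right) - 1 = 3 + 4 E$)
$\left(a{\left(p,22 \right)} - 58\right) K{\left(-13 \right)} = \left(\left(3 + 4 \left(-6\right)\right) - 58\right) \left(-1\right) = \left(\left(3 - 24\right) - 58\right) \left(-1\right) = \left(-21 - 58\right) \left(-1\right) = \left(-79\right) \left(-1\right) = 79$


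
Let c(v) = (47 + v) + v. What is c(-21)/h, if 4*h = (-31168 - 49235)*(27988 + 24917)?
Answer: -4/850744143 ≈ -4.7018e-9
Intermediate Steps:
c(v) = 47 + 2*v
h = -4253720715/4 (h = ((-31168 - 49235)*(27988 + 24917))/4 = (-80403*52905)/4 = (¼)*(-4253720715) = -4253720715/4 ≈ -1.0634e+9)
c(-21)/h = (47 + 2*(-21))/(-4253720715/4) = (47 - 42)*(-4/4253720715) = 5*(-4/4253720715) = -4/850744143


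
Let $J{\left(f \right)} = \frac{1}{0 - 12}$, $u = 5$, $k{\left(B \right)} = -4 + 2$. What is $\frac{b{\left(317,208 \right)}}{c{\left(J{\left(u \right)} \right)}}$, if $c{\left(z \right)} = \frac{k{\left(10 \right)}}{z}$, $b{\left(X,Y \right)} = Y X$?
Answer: $\frac{8242}{3} \approx 2747.3$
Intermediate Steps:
$k{\left(B \right)} = -2$
$b{\left(X,Y \right)} = X Y$
$J{\left(f \right)} = - \frac{1}{12}$ ($J{\left(f \right)} = \frac{1}{-12} = - \frac{1}{12}$)
$c{\left(z \right)} = - \frac{2}{z}$
$\frac{b{\left(317,208 \right)}}{c{\left(J{\left(u \right)} \right)}} = \frac{317 \cdot 208}{\left(-2\right) \frac{1}{- \frac{1}{12}}} = \frac{65936}{\left(-2\right) \left(-12\right)} = \frac{65936}{24} = 65936 \cdot \frac{1}{24} = \frac{8242}{3}$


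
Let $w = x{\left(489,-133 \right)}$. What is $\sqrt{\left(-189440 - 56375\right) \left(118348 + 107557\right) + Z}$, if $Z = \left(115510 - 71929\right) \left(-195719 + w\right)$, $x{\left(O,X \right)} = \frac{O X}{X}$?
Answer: $i \sqrt{64039156205} \approx 2.5306 \cdot 10^{5} i$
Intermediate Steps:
$x{\left(O,X \right)} = O$
$w = 489$
$Z = -8508318630$ ($Z = \left(115510 - 71929\right) \left(-195719 + 489\right) = 43581 \left(-195230\right) = -8508318630$)
$\sqrt{\left(-189440 - 56375\right) \left(118348 + 107557\right) + Z} = \sqrt{\left(-189440 - 56375\right) \left(118348 + 107557\right) - 8508318630} = \sqrt{\left(-245815\right) 225905 - 8508318630} = \sqrt{-55530837575 - 8508318630} = \sqrt{-64039156205} = i \sqrt{64039156205}$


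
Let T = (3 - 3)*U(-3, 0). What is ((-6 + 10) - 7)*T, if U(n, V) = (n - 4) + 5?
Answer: 0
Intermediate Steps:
U(n, V) = 1 + n (U(n, V) = (-4 + n) + 5 = 1 + n)
T = 0 (T = (3 - 3)*(1 - 3) = 0*(-2) = 0)
((-6 + 10) - 7)*T = ((-6 + 10) - 7)*0 = (4 - 7)*0 = -3*0 = 0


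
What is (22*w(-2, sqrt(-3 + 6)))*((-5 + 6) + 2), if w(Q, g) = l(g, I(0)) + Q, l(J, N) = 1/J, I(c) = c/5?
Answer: -132 + 22*sqrt(3) ≈ -93.895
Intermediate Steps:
I(c) = c/5 (I(c) = c*(1/5) = c/5)
w(Q, g) = Q + 1/g (w(Q, g) = 1/g + Q = Q + 1/g)
(22*w(-2, sqrt(-3 + 6)))*((-5 + 6) + 2) = (22*(-2 + 1/(sqrt(-3 + 6))))*((-5 + 6) + 2) = (22*(-2 + 1/(sqrt(3))))*(1 + 2) = (22*(-2 + sqrt(3)/3))*3 = (-44 + 22*sqrt(3)/3)*3 = -132 + 22*sqrt(3)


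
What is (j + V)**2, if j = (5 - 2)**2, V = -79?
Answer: 4900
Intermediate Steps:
j = 9 (j = 3**2 = 9)
(j + V)**2 = (9 - 79)**2 = (-70)**2 = 4900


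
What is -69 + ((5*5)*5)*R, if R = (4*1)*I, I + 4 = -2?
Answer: -3069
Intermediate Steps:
I = -6 (I = -4 - 2 = -6)
R = -24 (R = (4*1)*(-6) = 4*(-6) = -24)
-69 + ((5*5)*5)*R = -69 + ((5*5)*5)*(-24) = -69 + (25*5)*(-24) = -69 + 125*(-24) = -69 - 3000 = -3069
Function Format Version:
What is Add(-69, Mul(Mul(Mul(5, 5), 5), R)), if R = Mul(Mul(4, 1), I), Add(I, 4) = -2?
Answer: -3069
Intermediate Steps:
I = -6 (I = Add(-4, -2) = -6)
R = -24 (R = Mul(Mul(4, 1), -6) = Mul(4, -6) = -24)
Add(-69, Mul(Mul(Mul(5, 5), 5), R)) = Add(-69, Mul(Mul(Mul(5, 5), 5), -24)) = Add(-69, Mul(Mul(25, 5), -24)) = Add(-69, Mul(125, -24)) = Add(-69, -3000) = -3069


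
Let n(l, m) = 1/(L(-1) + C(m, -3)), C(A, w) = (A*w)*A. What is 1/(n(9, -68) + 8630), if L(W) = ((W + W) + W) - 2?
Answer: 13877/119758509 ≈ 0.00011587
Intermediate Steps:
C(A, w) = w*A²
L(W) = -2 + 3*W (L(W) = (2*W + W) - 2 = 3*W - 2 = -2 + 3*W)
n(l, m) = 1/(-5 - 3*m²) (n(l, m) = 1/((-2 + 3*(-1)) - 3*m²) = 1/((-2 - 3) - 3*m²) = 1/(-5 - 3*m²))
1/(n(9, -68) + 8630) = 1/(-1/(5 + 3*(-68)²) + 8630) = 1/(-1/(5 + 3*4624) + 8630) = 1/(-1/(5 + 13872) + 8630) = 1/(-1/13877 + 8630) = 1/(119758509/13877) = 13877/119758509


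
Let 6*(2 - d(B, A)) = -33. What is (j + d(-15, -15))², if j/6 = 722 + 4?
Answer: 76160529/4 ≈ 1.9040e+7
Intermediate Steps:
d(B, A) = 15/2 (d(B, A) = 2 - ⅙*(-33) = 2 + 11/2 = 15/2)
j = 4356 (j = 6*(722 + 4) = 6*726 = 4356)
(j + d(-15, -15))² = (4356 + 15/2)² = (8727/2)² = 76160529/4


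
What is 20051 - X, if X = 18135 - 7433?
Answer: 9349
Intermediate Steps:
X = 10702
20051 - X = 20051 - 1*10702 = 20051 - 10702 = 9349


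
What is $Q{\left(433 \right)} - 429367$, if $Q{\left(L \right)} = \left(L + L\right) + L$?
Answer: $-428068$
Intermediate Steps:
$Q{\left(L \right)} = 3 L$ ($Q{\left(L \right)} = 2 L + L = 3 L$)
$Q{\left(433 \right)} - 429367 = 3 \cdot 433 - 429367 = 1299 - 429367 = -428068$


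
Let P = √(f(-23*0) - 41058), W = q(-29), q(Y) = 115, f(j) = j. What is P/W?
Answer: 3*I*√4562/115 ≈ 1.762*I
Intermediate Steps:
W = 115
P = 3*I*√4562 (P = √(-23*0 - 41058) = √(0 - 41058) = √(-41058) = 3*I*√4562 ≈ 202.63*I)
P/W = (3*I*√4562)/115 = (3*I*√4562)*(1/115) = 3*I*√4562/115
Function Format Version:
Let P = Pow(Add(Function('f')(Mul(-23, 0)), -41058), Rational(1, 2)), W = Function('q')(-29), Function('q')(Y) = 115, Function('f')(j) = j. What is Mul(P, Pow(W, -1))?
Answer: Mul(Rational(3, 115), I, Pow(4562, Rational(1, 2))) ≈ Mul(1.7620, I)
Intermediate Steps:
W = 115
P = Mul(3, I, Pow(4562, Rational(1, 2))) (P = Pow(Add(Mul(-23, 0), -41058), Rational(1, 2)) = Pow(Add(0, -41058), Rational(1, 2)) = Pow(-41058, Rational(1, 2)) = Mul(3, I, Pow(4562, Rational(1, 2))) ≈ Mul(202.63, I))
Mul(P, Pow(W, -1)) = Mul(Mul(3, I, Pow(4562, Rational(1, 2))), Pow(115, -1)) = Mul(Mul(3, I, Pow(4562, Rational(1, 2))), Rational(1, 115)) = Mul(Rational(3, 115), I, Pow(4562, Rational(1, 2)))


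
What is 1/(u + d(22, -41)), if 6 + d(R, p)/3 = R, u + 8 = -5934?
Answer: -1/5894 ≈ -0.00016966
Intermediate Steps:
u = -5942 (u = -8 - 5934 = -5942)
d(R, p) = -18 + 3*R
1/(u + d(22, -41)) = 1/(-5942 + (-18 + 3*22)) = 1/(-5942 + (-18 + 66)) = 1/(-5942 + 48) = 1/(-5894) = -1/5894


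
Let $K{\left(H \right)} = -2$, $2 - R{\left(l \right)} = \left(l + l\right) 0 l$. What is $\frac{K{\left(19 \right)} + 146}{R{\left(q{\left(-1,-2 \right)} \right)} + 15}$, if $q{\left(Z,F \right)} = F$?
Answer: $\frac{144}{17} \approx 8.4706$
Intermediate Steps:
$R{\left(l \right)} = 2$ ($R{\left(l \right)} = 2 - \left(l + l\right) 0 l = 2 - 2 l 0 l = 2 - 0 l = 2 - 0 = 2 + 0 = 2$)
$\frac{K{\left(19 \right)} + 146}{R{\left(q{\left(-1,-2 \right)} \right)} + 15} = \frac{-2 + 146}{2 + 15} = \frac{144}{17}$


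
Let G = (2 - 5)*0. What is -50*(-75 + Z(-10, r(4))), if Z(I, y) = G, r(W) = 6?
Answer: 3750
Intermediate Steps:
G = 0 (G = -3*0 = 0)
Z(I, y) = 0
-50*(-75 + Z(-10, r(4))) = -50*(-75 + 0) = -50*(-75) = 3750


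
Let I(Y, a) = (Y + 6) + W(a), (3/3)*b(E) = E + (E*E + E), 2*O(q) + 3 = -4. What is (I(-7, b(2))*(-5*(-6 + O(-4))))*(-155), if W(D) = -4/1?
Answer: 73625/2 ≈ 36813.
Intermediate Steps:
O(q) = -7/2 (O(q) = -3/2 + (1/2)*(-4) = -3/2 - 2 = -7/2)
W(D) = -4 (W(D) = -4*1 = -4)
b(E) = E**2 + 2*E (b(E) = E + (E*E + E) = E + (E**2 + E) = E + (E + E**2) = E**2 + 2*E)
I(Y, a) = 2 + Y (I(Y, a) = (Y + 6) - 4 = (6 + Y) - 4 = 2 + Y)
(I(-7, b(2))*(-5*(-6 + O(-4))))*(-155) = ((2 - 7)*(-5*(-6 - 7/2)))*(-155) = -(-25)*(-19)/2*(-155) = -5*95/2*(-155) = -475/2*(-155) = 73625/2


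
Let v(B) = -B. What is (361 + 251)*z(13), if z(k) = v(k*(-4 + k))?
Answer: -71604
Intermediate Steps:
z(k) = -k*(-4 + k)
(361 + 251)*z(13) = (361 + 251)*(13*(4 - 1*13)) = 612*(13*(4 - 13)) = 612*(13*(-9)) = 612*(-117) = -71604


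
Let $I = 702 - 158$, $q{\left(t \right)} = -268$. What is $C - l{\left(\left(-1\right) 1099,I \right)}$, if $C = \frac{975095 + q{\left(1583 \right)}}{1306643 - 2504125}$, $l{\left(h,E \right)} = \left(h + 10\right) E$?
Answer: $\frac{709406521685}{1197482} \approx 5.9242 \cdot 10^{5}$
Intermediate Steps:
$I = 544$
$l{\left(h,E \right)} = E \left(10 + h\right)$ ($l{\left(h,E \right)} = \left(10 + h\right) E = E \left(10 + h\right)$)
$C = - \frac{974827}{1197482}$ ($C = \frac{975095 - 268}{1306643 - 2504125} = \frac{974827}{-1197482} = 974827 \left(- \frac{1}{1197482}\right) = - \frac{974827}{1197482} \approx -0.81406$)
$C - l{\left(\left(-1\right) 1099,I \right)} = - \frac{974827}{1197482} - 544 \left(10 - 1099\right) = - \frac{974827}{1197482} - 544 \left(-1089\right) = - \frac{974827}{1197482} - -592416 = - \frac{974827}{1197482} + 592416 = \frac{709406521685}{1197482}$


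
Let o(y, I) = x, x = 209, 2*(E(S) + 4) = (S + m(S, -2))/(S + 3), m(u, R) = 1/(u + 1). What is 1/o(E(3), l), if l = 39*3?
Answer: 1/209 ≈ 0.0047847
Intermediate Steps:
l = 117
m(u, R) = 1/(1 + u)
E(S) = -4 + (S + 1/(1 + S))/(2*(3 + S)) (E(S) = -4 + ((S + 1/(1 + S))/(S + 3))/2 = -4 + ((S + 1/(1 + S))/(3 + S))/2 = -4 + (S + 1/(1 + S))/(2*(3 + S)))
o(y, I) = 209
1/o(E(3), l) = 1/209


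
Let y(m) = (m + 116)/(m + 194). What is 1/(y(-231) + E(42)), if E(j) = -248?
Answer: -37/9061 ≈ -0.0040834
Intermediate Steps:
y(m) = (116 + m)/(194 + m)
1/(y(-231) + E(42)) = 1/((116 - 231)/(194 - 231) - 248) = 1/(-115/(-37) - 248) = 1/(-1/37*(-115) - 248) = 1/(115/37 - 248) = 1/(-9061/37) = -37/9061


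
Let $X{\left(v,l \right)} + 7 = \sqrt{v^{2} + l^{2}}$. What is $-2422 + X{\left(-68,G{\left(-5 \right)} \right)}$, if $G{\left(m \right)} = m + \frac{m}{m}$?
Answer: $-2429 + 4 \sqrt{290} \approx -2360.9$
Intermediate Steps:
$G{\left(m \right)} = 1 + m$ ($G{\left(m \right)} = m + 1 = 1 + m$)
$X{\left(v,l \right)} = -7 + \sqrt{l^{2} + v^{2}}$ ($X{\left(v,l \right)} = -7 + \sqrt{v^{2} + l^{2}} = -7 + \sqrt{l^{2} + v^{2}}$)
$-2422 + X{\left(-68,G{\left(-5 \right)} \right)} = -2422 - \left(7 - \sqrt{\left(1 - 5\right)^{2} + \left(-68\right)^{2}}\right) = -2422 - \left(7 - \sqrt{\left(-4\right)^{2} + 4624}\right) = -2422 - \left(7 - \sqrt{16 + 4624}\right) = -2422 - \left(7 - \sqrt{4640}\right) = -2422 - \left(7 - 4 \sqrt{290}\right) = -2429 + 4 \sqrt{290}$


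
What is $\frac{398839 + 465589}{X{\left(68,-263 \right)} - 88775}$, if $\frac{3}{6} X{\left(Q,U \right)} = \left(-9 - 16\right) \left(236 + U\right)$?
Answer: $- \frac{864428}{87425} \approx -9.8876$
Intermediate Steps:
$X{\left(Q,U \right)} = -11800 - 50 U$ ($X{\left(Q,U \right)} = 2 \left(-9 - 16\right) \left(236 + U\right) = 2 \left(- 25 \left(236 + U\right)\right) = 2 \left(-5900 - 25 U\right) = -11800 - 50 U$)
$\frac{398839 + 465589}{X{\left(68,-263 \right)} - 88775} = \frac{398839 + 465589}{\left(-11800 - -13150\right) - 88775} = \frac{864428}{\left(-11800 + 13150\right) - 88775} = \frac{864428}{1350 - 88775} = \frac{864428}{-87425} = 864428 \left(- \frac{1}{87425}\right) = - \frac{864428}{87425}$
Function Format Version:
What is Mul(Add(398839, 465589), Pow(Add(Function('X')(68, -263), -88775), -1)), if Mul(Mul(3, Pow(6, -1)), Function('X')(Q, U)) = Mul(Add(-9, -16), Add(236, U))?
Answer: Rational(-864428, 87425) ≈ -9.8876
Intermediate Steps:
Function('X')(Q, U) = Add(-11800, Mul(-50, U)) (Function('X')(Q, U) = Mul(2, Mul(Add(-9, -16), Add(236, U))) = Mul(2, Mul(-25, Add(236, U))) = Mul(2, Add(-5900, Mul(-25, U))) = Add(-11800, Mul(-50, U)))
Mul(Add(398839, 465589), Pow(Add(Function('X')(68, -263), -88775), -1)) = Mul(Add(398839, 465589), Pow(Add(Add(-11800, Mul(-50, -263)), -88775), -1)) = Mul(864428, Pow(Add(Add(-11800, 13150), -88775), -1)) = Mul(864428, Pow(Add(1350, -88775), -1)) = Mul(864428, Pow(-87425, -1)) = Mul(864428, Rational(-1, 87425)) = Rational(-864428, 87425)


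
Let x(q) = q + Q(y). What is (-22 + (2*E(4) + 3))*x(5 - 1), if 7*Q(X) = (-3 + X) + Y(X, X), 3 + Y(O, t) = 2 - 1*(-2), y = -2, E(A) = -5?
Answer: -696/7 ≈ -99.429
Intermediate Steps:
Y(O, t) = 1 (Y(O, t) = -3 + (2 - 1*(-2)) = -3 + (2 + 2) = -3 + 4 = 1)
Q(X) = -2/7 + X/7 (Q(X) = ((-3 + X) + 1)/7 = (-2 + X)/7 = -2/7 + X/7)
x(q) = -4/7 + q (x(q) = q + (-2/7 + (⅐)*(-2)) = q + (-2/7 - 2/7) = q - 4/7 = -4/7 + q)
(-22 + (2*E(4) + 3))*x(5 - 1) = (-22 + (2*(-5) + 3))*(-4/7 + (5 - 1)) = (-22 + (-10 + 3))*(-4/7 + 4) = (-22 - 7)*(24/7) = -29*24/7 = -696/7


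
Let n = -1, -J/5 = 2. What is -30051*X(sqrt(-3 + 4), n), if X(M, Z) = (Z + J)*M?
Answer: 330561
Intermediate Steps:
J = -10 (J = -5*2 = -10)
X(M, Z) = M*(-10 + Z) (X(M, Z) = (Z - 10)*M = (-10 + Z)*M = M*(-10 + Z))
-30051*X(sqrt(-3 + 4), n) = -30051*sqrt(-3 + 4)*(-10 - 1) = -30051*sqrt(1)*(-11) = -30051*(-11) = 330561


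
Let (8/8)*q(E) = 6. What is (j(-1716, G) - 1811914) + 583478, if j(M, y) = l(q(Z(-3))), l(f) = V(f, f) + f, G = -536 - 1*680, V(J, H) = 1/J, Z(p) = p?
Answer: -7370579/6 ≈ -1.2284e+6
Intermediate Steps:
q(E) = 6
G = -1216 (G = -536 - 680 = -1216)
l(f) = f + 1/f (l(f) = 1/f + f = f + 1/f)
j(M, y) = 37/6 (j(M, y) = 6 + 1/6 = 37/6)
(j(-1716, G) - 1811914) + 583478 = (37/6 - 1811914) + 583478 = -10871447/6 + 583478 = -7370579/6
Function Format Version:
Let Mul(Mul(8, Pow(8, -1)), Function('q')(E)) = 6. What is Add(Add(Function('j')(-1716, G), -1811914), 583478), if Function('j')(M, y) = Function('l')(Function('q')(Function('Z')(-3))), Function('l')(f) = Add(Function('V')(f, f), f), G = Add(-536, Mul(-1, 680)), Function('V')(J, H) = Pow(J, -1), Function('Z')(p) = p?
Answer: Rational(-7370579, 6) ≈ -1.2284e+6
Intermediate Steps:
Function('q')(E) = 6
G = -1216 (G = Add(-536, -680) = -1216)
Function('l')(f) = Add(f, Pow(f, -1)) (Function('l')(f) = Add(Pow(f, -1), f) = Add(f, Pow(f, -1)))
Function('j')(M, y) = Rational(37, 6) (Function('j')(M, y) = Add(6, Pow(6, -1)) = Add(6, Rational(1, 6)) = Rational(37, 6))
Add(Add(Function('j')(-1716, G), -1811914), 583478) = Add(Add(Rational(37, 6), -1811914), 583478) = Add(Rational(-10871447, 6), 583478) = Rational(-7370579, 6)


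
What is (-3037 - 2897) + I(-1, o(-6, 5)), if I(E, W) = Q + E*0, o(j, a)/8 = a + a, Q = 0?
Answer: -5934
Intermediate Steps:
o(j, a) = 16*a (o(j, a) = 8*(a + a) = 8*(2*a) = 16*a)
I(E, W) = 0 (I(E, W) = 0 + E*0 = 0 + 0 = 0)
(-3037 - 2897) + I(-1, o(-6, 5)) = (-3037 - 2897) + 0 = -5934 + 0 = -5934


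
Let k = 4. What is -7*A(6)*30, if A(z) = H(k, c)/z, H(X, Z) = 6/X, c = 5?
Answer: -105/2 ≈ -52.500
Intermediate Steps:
A(z) = 3/(2*z) (A(z) = (6/4)/z = (6*(¼))/z = 3/(2*z))
-7*A(6)*30 = -21/(2*6)*30 = -7*¼*30 = -7/4*30 = -105/2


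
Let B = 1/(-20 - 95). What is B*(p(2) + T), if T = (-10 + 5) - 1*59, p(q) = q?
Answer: 62/115 ≈ 0.53913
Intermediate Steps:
T = -64 (T = -5 - 59 = -64)
B = -1/115 (B = 1/(-115) = -1/115 ≈ -0.0086956)
B*(p(2) + T) = -(2 - 64)/115 = -1/115*(-62) = 62/115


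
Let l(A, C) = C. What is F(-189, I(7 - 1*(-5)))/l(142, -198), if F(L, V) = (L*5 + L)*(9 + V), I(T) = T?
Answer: 1323/11 ≈ 120.27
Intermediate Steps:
F(L, V) = 6*L*(9 + V) (F(L, V) = (5*L + L)*(9 + V) = (6*L)*(9 + V) = 6*L*(9 + V))
F(-189, I(7 - 1*(-5)))/l(142, -198) = (6*(-189)*(9 + (7 - 1*(-5))))/(-198) = (6*(-189)*(9 + (7 + 5)))*(-1/198) = (6*(-189)*(9 + 12))*(-1/198) = (6*(-189)*21)*(-1/198) = -23814*(-1/198) = 1323/11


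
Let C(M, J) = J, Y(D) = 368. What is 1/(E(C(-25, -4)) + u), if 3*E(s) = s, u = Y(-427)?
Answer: 3/1100 ≈ 0.0027273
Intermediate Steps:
u = 368
E(s) = s/3
1/(E(C(-25, -4)) + u) = 1/((⅓)*(-4) + 368) = 1/(-4/3 + 368) = 1/(1100/3) = 3/1100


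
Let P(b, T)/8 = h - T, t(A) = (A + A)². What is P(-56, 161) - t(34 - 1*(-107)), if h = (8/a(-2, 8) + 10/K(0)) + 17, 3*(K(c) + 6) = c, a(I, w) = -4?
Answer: -242116/3 ≈ -80705.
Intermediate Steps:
K(c) = -6 + c/3
t(A) = 4*A² (t(A) = (2*A)² = 4*A²)
h = 40/3 (h = (8/(-4) + 10/(-6 + (⅓)*0)) + 17 = (8*(-¼) + 10/(-6 + 0)) + 17 = (-2 + 10/(-6)) + 17 = (-2 + 10*(-⅙)) + 17 = (-2 - 5/3) + 17 = -11/3 + 17 = 40/3 ≈ 13.333)
P(b, T) = 320/3 - 8*T (P(b, T) = 8*(40/3 - T) = 320/3 - 8*T)
P(-56, 161) - t(34 - 1*(-107)) = (320/3 - 8*161) - 4*(34 - 1*(-107))² = (320/3 - 1288) - 4*(34 + 107)² = -3544/3 - 4*141² = -3544/3 - 4*19881 = -3544/3 - 1*79524 = -3544/3 - 79524 = -242116/3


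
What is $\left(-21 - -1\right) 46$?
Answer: $-920$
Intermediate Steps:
$\left(-21 - -1\right) 46 = \left(-21 + 1\right) 46 = \left(-20\right) 46 = -920$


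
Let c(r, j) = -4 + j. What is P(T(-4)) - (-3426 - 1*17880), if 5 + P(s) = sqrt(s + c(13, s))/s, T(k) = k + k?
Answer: 21301 - I*sqrt(5)/4 ≈ 21301.0 - 0.55902*I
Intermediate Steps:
T(k) = 2*k
P(s) = -5 + sqrt(-4 + 2*s)/s (P(s) = -5 + sqrt(s + (-4 + s))/s = -5 + sqrt(-4 + 2*s)/s)
P(T(-4)) - (-3426 - 1*17880) = (-5 + sqrt(-4 + 2*(2*(-4)))/((2*(-4)))) - (-3426 - 1*17880) = (-5 + sqrt(-4 + 2*(-8))/(-8)) - (-3426 - 17880) = (-5 - sqrt(-4 - 16)/8) - 1*(-21306) = (-5 - I*sqrt(5)/4) + 21306 = 21301 - I*sqrt(5)/4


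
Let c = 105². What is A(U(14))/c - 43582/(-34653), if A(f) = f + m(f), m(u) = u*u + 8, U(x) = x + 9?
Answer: 4760926/3638565 ≈ 1.3085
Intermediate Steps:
U(x) = 9 + x
m(u) = 8 + u² (m(u) = u² + 8 = 8 + u²)
c = 11025
A(f) = 8 + f + f² (A(f) = f + (8 + f²) = 8 + f + f²)
A(U(14))/c - 43582/(-34653) = (8 + (9 + 14) + (9 + 14)²)/11025 - 43582/(-34653) = (8 + 23 + 23²)*(1/11025) - 43582*(-1/34653) = (8 + 23 + 529)*(1/11025) + 43582/34653 = 560*(1/11025) + 43582/34653 = 16/315 + 43582/34653 = 4760926/3638565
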